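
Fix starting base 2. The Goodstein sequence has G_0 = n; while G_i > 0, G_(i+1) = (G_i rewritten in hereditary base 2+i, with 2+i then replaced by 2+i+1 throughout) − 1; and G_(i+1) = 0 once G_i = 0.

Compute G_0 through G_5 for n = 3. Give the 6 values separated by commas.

3, 3, 3, 2, 1, 0

[0] 3 ≡ 2 + 1 (base 2). Lift 3: 4. −1: 3.
[1] 3 ≡ 3 (base 3). Lift 4: 4. −1: 3.
[2] 3 ≡ 3 (base 4). Lift 5: 3. −1: 2.
[3] 2 ≡ 2 (base 5). Lift 6: 2. −1: 1.
[4] 1 ≡ 1 (base 6). Lift 7: 1. −1: 0.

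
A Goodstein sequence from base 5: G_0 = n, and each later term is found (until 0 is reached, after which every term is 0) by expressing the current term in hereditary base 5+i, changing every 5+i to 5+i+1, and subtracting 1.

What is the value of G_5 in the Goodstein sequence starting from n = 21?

33

base 5: 21 = 4·5 + 1; at 6: 4·6 + 1 = 25; next = 24
base 6: 24 = 4·6; at 7: 4·7 = 28; next = 27
base 7: 27 = 3·7 + 6; at 8: 3·8 + 6 = 30; next = 29
base 8: 29 = 3·8 + 5; at 9: 3·9 + 5 = 32; next = 31
base 9: 31 = 3·9 + 4; at 10: 3·10 + 4 = 34; next = 33
base 10: 33 = 3·10 + 3; at 11: 3·11 + 3 = 36; next = 35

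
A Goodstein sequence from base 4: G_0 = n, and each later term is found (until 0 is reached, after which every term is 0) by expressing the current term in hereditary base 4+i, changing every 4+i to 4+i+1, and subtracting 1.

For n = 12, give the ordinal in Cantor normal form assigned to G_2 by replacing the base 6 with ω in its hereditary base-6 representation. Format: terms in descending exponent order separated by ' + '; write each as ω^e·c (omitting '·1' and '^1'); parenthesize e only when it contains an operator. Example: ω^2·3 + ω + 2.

ω·2 + 3

G_0=12  [base 4] 3·4  →[4↦5]→  3·5 = 15  −1 ⇒ G_1=14
G_1=14  [base 5] 2·5 + 4  →[5↦6]→  2·6 + 4 = 16  −1 ⇒ G_2=15
G_2=15  [base 6] 2·6 + 3  →[6↦7]→  2·7 + 3 = 17  −1 ⇒ G_3=16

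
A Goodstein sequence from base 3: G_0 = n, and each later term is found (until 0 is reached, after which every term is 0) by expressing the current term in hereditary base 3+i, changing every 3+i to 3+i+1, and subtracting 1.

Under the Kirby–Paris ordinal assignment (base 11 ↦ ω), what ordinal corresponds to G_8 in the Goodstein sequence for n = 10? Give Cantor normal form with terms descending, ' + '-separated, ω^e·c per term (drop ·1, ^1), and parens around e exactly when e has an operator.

ω·3 + 8

base 3: 10 = 3^2 + 1; at 4: 4^2 + 1 = 17; next = 16
base 4: 16 = 4^2; at 5: 5^2 = 25; next = 24
base 5: 24 = 4·5 + 4; at 6: 4·6 + 4 = 28; next = 27
base 6: 27 = 4·6 + 3; at 7: 4·7 + 3 = 31; next = 30
base 7: 30 = 4·7 + 2; at 8: 4·8 + 2 = 34; next = 33
base 8: 33 = 4·8 + 1; at 9: 4·9 + 1 = 37; next = 36
base 9: 36 = 4·9; at 10: 4·10 = 40; next = 39
base 10: 39 = 3·10 + 9; at 11: 3·11 + 9 = 42; next = 41
base 11: 41 = 3·11 + 8; at 12: 3·12 + 8 = 44; next = 43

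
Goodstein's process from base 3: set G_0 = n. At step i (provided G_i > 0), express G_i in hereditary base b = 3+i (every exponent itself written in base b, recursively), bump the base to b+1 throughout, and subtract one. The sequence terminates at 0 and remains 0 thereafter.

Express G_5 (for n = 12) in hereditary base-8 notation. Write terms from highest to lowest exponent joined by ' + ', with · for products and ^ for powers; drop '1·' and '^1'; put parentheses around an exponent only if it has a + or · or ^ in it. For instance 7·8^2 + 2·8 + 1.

(0) 12|_3 = 3^2 + 3 ↦ 4^2 + 4|_4 = 20 ⇒ 19
(1) 19|_4 = 4^2 + 3 ↦ 5^2 + 3|_5 = 28 ⇒ 27
(2) 27|_5 = 5^2 + 2 ↦ 6^2 + 2|_6 = 38 ⇒ 37
(3) 37|_6 = 6^2 + 1 ↦ 7^2 + 1|_7 = 50 ⇒ 49
(4) 49|_7 = 7^2 ↦ 8^2|_8 = 64 ⇒ 63

7·8 + 7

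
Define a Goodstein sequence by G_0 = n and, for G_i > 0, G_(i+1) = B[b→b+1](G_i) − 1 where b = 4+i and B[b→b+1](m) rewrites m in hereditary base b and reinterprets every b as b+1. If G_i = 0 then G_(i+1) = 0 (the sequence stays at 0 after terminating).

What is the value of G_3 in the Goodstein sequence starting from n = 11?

14

G_0 = 11. HB_4(11) = 2·4 + 3. Bump = 13. G_1 = 12.
G_1 = 12. HB_5(12) = 2·5 + 2. Bump = 14. G_2 = 13.
G_2 = 13. HB_6(13) = 2·6 + 1. Bump = 15. G_3 = 14.
G_3 = 14. HB_7(14) = 2·7. Bump = 16. G_4 = 15.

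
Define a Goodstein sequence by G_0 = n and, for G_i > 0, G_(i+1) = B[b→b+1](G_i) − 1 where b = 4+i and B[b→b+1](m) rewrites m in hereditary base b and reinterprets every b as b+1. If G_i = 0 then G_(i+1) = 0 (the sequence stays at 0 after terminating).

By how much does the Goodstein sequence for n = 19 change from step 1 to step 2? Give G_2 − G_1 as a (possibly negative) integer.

10

19 —HB4→ 4^2 + 3 —bump→ 5^2 + 3 = 28 —(−1)→ 27
27 —HB5→ 5^2 + 2 —bump→ 6^2 + 2 = 38 —(−1)→ 37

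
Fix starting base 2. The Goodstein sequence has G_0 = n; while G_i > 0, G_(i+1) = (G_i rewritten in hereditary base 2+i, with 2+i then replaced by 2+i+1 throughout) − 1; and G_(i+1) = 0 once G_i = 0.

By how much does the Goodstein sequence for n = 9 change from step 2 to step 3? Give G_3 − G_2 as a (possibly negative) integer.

i=0: 9 = 2^(2 + 1) + 1 (b=2); 2→3: 3^(3 + 1) + 1 = 82; 82−1 = 81
i=1: 81 = 3^(3 + 1) (b=3); 3→4: 4^(4 + 1) = 1024; 1024−1 = 1023
i=2: 1023 = 3·4^4 + 3·4^3 + 3·4^2 + 3·4 + 3 (b=4); 4→5: 3·5^5 + 3·5^3 + 3·5^2 + 3·5 + 3 = 9843; 9843−1 = 9842

8819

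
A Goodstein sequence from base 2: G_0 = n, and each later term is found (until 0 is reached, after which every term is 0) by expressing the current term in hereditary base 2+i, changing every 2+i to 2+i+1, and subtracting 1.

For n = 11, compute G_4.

(0) 11|_2 = 2^(2 + 1) + 2 + 1 ↦ 3^(3 + 1) + 3 + 1|_3 = 85 ⇒ 84
(1) 84|_3 = 3^(3 + 1) + 3 ↦ 4^(4 + 1) + 4|_4 = 1028 ⇒ 1027
(2) 1027|_4 = 4^(4 + 1) + 3 ↦ 5^(5 + 1) + 3|_5 = 15628 ⇒ 15627
(3) 15627|_5 = 5^(5 + 1) + 2 ↦ 6^(6 + 1) + 2|_6 = 279938 ⇒ 279937
(4) 279937|_6 = 6^(6 + 1) + 1 ↦ 7^(7 + 1) + 1|_7 = 5764802 ⇒ 5764801

279937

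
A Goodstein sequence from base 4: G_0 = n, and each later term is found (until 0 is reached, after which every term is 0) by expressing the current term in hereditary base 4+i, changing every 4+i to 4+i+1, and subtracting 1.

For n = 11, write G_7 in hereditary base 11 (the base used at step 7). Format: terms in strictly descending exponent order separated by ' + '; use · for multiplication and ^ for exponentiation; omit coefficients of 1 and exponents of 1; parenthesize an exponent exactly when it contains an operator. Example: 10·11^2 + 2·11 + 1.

[0] 11 ≡ 2·4 + 3 (base 4). Lift 5: 13. −1: 12.
[1] 12 ≡ 2·5 + 2 (base 5). Lift 6: 14. −1: 13.
[2] 13 ≡ 2·6 + 1 (base 6). Lift 7: 15. −1: 14.
[3] 14 ≡ 2·7 (base 7). Lift 8: 16. −1: 15.
[4] 15 ≡ 8 + 7 (base 8). Lift 9: 16. −1: 15.
[5] 15 ≡ 9 + 6 (base 9). Lift 10: 16. −1: 15.
[6] 15 ≡ 10 + 5 (base 10). Lift 11: 16. −1: 15.
[7] 15 ≡ 11 + 4 (base 11). Lift 12: 16. −1: 15.

11 + 4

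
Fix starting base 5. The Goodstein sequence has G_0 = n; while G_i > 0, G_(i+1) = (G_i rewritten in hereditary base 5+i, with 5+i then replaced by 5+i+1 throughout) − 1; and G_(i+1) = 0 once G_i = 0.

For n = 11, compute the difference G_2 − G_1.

1

G_0=11  [base 5] 2·5 + 1  →[5↦6]→  2·6 + 1 = 13  −1 ⇒ G_1=12
G_1=12  [base 6] 2·6  →[6↦7]→  2·7 = 14  −1 ⇒ G_2=13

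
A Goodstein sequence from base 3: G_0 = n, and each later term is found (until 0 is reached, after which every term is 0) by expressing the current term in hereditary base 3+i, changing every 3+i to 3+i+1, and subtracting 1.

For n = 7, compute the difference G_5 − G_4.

0

base 3: 7 = 2·3 + 1; at 4: 2·4 + 1 = 9; next = 8
base 4: 8 = 2·4; at 5: 2·5 = 10; next = 9
base 5: 9 = 5 + 4; at 6: 6 + 4 = 10; next = 9
base 6: 9 = 6 + 3; at 7: 7 + 3 = 10; next = 9
base 7: 9 = 7 + 2; at 8: 8 + 2 = 10; next = 9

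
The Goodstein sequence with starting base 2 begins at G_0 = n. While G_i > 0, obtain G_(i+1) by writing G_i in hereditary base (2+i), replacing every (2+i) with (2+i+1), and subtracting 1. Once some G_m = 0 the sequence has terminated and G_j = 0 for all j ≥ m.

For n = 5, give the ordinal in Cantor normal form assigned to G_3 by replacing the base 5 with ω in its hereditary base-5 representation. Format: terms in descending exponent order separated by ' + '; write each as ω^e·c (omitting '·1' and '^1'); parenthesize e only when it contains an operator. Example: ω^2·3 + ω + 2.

G_0=5  [base 2] 2^2 + 1  →[2↦3]→  3^3 + 1 = 28  −1 ⇒ G_1=27
G_1=27  [base 3] 3^3  →[3↦4]→  4^4 = 256  −1 ⇒ G_2=255
G_2=255  [base 4] 3·4^3 + 3·4^2 + 3·4 + 3  →[4↦5]→  3·5^3 + 3·5^2 + 3·5 + 3 = 468  −1 ⇒ G_3=467

ω^3·3 + ω^2·3 + ω·3 + 2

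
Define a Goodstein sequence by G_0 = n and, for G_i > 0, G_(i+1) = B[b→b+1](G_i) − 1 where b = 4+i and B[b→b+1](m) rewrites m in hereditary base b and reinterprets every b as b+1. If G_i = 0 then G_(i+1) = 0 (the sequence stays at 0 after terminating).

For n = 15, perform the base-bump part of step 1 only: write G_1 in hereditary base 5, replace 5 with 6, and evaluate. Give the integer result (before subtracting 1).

20

15 —HB4→ 3·4 + 3 —bump→ 3·5 + 3 = 18 —(−1)→ 17
17 —HB5→ 3·5 + 2 —bump→ 3·6 + 2 = 20 —(−1)→ 19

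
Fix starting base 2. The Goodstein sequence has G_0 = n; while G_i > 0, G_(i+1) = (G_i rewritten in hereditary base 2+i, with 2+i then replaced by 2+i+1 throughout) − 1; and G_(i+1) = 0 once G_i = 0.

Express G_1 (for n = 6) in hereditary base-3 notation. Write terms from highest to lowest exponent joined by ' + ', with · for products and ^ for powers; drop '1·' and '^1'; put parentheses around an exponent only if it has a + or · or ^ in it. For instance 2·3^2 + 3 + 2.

3^3 + 2

step 0: 6 = 2^2 + 2; sub 3 for 2: 3^3 + 3; = 30; G_1 = 30−1 = 29
step 1: 29 = 3^3 + 2; sub 4 for 3: 4^4 + 2; = 258; G_2 = 258−1 = 257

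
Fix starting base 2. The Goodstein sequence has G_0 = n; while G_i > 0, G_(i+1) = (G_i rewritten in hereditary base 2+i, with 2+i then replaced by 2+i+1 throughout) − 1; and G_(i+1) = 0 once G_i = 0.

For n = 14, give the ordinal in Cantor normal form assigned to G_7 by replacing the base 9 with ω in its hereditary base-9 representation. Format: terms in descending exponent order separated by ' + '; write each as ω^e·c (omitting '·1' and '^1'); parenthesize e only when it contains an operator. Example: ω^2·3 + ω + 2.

ω^(ω + 1) + ω^5·5 + ω^4·5 + ω^3·5 + ω^2·5 + ω·5 + 2

base 2: 14 = 2^(2 + 1) + 2^2 + 2; at 3: 3^(3 + 1) + 3^3 + 3 = 111; next = 110
base 3: 110 = 3^(3 + 1) + 3^3 + 2; at 4: 4^(4 + 1) + 4^4 + 2 = 1282; next = 1281
base 4: 1281 = 4^(4 + 1) + 4^4 + 1; at 5: 5^(5 + 1) + 5^5 + 1 = 18751; next = 18750
base 5: 18750 = 5^(5 + 1) + 5^5; at 6: 6^(6 + 1) + 6^6 = 326592; next = 326591
base 6: 326591 = 6^(6 + 1) + 5·6^5 + 5·6^4 + 5·6^3 + 5·6^2 + 5·6 + 5; at 7: 7^(7 + 1) + 5·7^5 + 5·7^4 + 5·7^3 + 5·7^2 + 5·7 + 5 = 5862841; next = 5862840
base 7: 5862840 = 7^(7 + 1) + 5·7^5 + 5·7^4 + 5·7^3 + 5·7^2 + 5·7 + 4; at 8: 8^(8 + 1) + 5·8^5 + 5·8^4 + 5·8^3 + 5·8^2 + 5·8 + 4 = 134404972; next = 134404971
base 8: 134404971 = 8^(8 + 1) + 5·8^5 + 5·8^4 + 5·8^3 + 5·8^2 + 5·8 + 3; at 9: 9^(9 + 1) + 5·9^5 + 5·9^4 + 5·9^3 + 5·9^2 + 5·9 + 3 = 3487116549; next = 3487116548
base 9: 3487116548 = 9^(9 + 1) + 5·9^5 + 5·9^4 + 5·9^3 + 5·9^2 + 5·9 + 2; at 10: 10^(10 + 1) + 5·10^5 + 5·10^4 + 5·10^3 + 5·10^2 + 5·10 + 2 = 100000555552; next = 100000555551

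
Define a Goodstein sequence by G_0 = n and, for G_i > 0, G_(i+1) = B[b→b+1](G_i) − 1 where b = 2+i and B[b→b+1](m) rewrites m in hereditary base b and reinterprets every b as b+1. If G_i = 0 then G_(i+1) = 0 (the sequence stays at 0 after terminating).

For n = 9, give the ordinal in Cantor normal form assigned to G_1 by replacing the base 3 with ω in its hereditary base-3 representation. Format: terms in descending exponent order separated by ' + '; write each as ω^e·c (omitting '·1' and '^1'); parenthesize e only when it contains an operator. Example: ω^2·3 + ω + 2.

G_0 = 9. HB_2(9) = 2^(2 + 1) + 1. Bump = 82. G_1 = 81.
G_1 = 81. HB_3(81) = 3^(3 + 1). Bump = 1024. G_2 = 1023.

ω^(ω + 1)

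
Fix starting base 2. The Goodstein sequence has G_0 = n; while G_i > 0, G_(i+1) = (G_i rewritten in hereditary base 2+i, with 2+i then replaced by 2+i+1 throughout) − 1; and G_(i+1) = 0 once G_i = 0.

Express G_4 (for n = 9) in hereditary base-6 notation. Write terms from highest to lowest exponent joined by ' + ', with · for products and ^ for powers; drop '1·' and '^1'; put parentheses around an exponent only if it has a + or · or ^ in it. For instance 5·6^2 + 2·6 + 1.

step 0: 9 = 2^(2 + 1) + 1; sub 3 for 2: 3^(3 + 1) + 1; = 82; G_1 = 82−1 = 81
step 1: 81 = 3^(3 + 1); sub 4 for 3: 4^(4 + 1); = 1024; G_2 = 1024−1 = 1023
step 2: 1023 = 3·4^4 + 3·4^3 + 3·4^2 + 3·4 + 3; sub 5 for 4: 3·5^5 + 3·5^3 + 3·5^2 + 3·5 + 3; = 9843; G_3 = 9843−1 = 9842
step 3: 9842 = 3·5^5 + 3·5^3 + 3·5^2 + 3·5 + 2; sub 6 for 5: 3·6^6 + 3·6^3 + 3·6^2 + 3·6 + 2; = 140744; G_4 = 140744−1 = 140743
step 4: 140743 = 3·6^6 + 3·6^3 + 3·6^2 + 3·6 + 1; sub 7 for 6: 3·7^7 + 3·7^3 + 3·7^2 + 3·7 + 1; = 2471827; G_5 = 2471827−1 = 2471826

3·6^6 + 3·6^3 + 3·6^2 + 3·6 + 1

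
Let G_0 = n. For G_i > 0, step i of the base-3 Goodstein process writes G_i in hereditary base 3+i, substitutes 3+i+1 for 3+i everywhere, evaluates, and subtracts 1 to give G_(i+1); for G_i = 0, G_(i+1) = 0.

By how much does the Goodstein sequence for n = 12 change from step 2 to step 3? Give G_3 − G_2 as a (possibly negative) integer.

10

i=0: 12 = 3^2 + 3 (b=3); 3→4: 4^2 + 4 = 20; 20−1 = 19
i=1: 19 = 4^2 + 3 (b=4); 4→5: 5^2 + 3 = 28; 28−1 = 27
i=2: 27 = 5^2 + 2 (b=5); 5→6: 6^2 + 2 = 38; 38−1 = 37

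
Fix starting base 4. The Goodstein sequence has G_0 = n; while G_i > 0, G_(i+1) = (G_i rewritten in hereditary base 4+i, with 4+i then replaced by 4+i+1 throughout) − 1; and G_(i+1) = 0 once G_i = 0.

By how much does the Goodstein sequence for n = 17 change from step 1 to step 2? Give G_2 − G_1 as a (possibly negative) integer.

10

G_0 = 17. HB_4(17) = 4^2 + 1. Bump = 26. G_1 = 25.
G_1 = 25. HB_5(25) = 5^2. Bump = 36. G_2 = 35.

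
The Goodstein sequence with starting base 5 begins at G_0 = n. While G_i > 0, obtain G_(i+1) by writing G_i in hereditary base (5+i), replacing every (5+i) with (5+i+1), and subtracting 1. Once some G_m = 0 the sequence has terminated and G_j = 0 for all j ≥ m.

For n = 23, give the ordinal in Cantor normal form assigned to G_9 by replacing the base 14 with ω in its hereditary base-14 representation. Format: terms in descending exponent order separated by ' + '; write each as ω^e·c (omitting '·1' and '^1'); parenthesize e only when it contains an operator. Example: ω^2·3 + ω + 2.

G_0 = 23. HB_5(23) = 4·5 + 3. Bump = 27. G_1 = 26.
G_1 = 26. HB_6(26) = 4·6 + 2. Bump = 30. G_2 = 29.
G_2 = 29. HB_7(29) = 4·7 + 1. Bump = 33. G_3 = 32.
G_3 = 32. HB_8(32) = 4·8. Bump = 36. G_4 = 35.
G_4 = 35. HB_9(35) = 3·9 + 8. Bump = 38. G_5 = 37.
G_5 = 37. HB_10(37) = 3·10 + 7. Bump = 40. G_6 = 39.
G_6 = 39. HB_11(39) = 3·11 + 6. Bump = 42. G_7 = 41.
G_7 = 41. HB_12(41) = 3·12 + 5. Bump = 44. G_8 = 43.
G_8 = 43. HB_13(43) = 3·13 + 4. Bump = 46. G_9 = 45.

ω·3 + 3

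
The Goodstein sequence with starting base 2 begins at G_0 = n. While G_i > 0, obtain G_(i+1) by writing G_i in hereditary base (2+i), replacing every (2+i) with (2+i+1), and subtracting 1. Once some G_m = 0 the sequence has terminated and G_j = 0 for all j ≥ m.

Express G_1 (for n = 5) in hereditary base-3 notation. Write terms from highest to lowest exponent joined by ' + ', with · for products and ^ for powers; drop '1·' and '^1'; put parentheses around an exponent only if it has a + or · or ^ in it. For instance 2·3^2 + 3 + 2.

3^3

G_0 = 5. HB_2(5) = 2^2 + 1. Bump = 28. G_1 = 27.
G_1 = 27. HB_3(27) = 3^3. Bump = 256. G_2 = 255.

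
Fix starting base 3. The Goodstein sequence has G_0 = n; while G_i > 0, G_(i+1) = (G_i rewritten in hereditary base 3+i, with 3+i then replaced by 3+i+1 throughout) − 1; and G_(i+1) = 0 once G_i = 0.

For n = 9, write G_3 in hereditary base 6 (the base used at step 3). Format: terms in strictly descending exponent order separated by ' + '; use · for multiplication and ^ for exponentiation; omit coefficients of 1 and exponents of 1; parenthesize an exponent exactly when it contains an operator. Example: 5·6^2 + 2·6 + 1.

G_0 = 9. HB_3(9) = 3^2. Bump = 16. G_1 = 15.
G_1 = 15. HB_4(15) = 3·4 + 3. Bump = 18. G_2 = 17.
G_2 = 17. HB_5(17) = 3·5 + 2. Bump = 20. G_3 = 19.
G_3 = 19. HB_6(19) = 3·6 + 1. Bump = 22. G_4 = 21.

3·6 + 1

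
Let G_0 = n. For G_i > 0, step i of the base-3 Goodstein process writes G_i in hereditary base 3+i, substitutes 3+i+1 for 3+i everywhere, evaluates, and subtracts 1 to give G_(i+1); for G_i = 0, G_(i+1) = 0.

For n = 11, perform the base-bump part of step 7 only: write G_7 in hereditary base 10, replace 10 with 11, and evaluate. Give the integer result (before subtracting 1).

[0] 11 ≡ 3^2 + 2 (base 3). Lift 4: 18. −1: 17.
[1] 17 ≡ 4^2 + 1 (base 4). Lift 5: 26. −1: 25.
[2] 25 ≡ 5^2 (base 5). Lift 6: 36. −1: 35.
[3] 35 ≡ 5·6 + 5 (base 6). Lift 7: 40. −1: 39.
[4] 39 ≡ 5·7 + 4 (base 7). Lift 8: 44. −1: 43.
[5] 43 ≡ 5·8 + 3 (base 8). Lift 9: 48. −1: 47.
[6] 47 ≡ 5·9 + 2 (base 9). Lift 10: 52. −1: 51.

56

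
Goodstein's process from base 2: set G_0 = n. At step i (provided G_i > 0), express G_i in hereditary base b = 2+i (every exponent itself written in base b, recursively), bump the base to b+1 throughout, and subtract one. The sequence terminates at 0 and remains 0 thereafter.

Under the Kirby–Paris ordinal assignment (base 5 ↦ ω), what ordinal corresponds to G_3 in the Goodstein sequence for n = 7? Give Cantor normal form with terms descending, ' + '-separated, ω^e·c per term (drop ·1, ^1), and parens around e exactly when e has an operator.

(0) 7|_2 = 2^2 + 2 + 1 ↦ 3^3 + 3 + 1|_3 = 31 ⇒ 30
(1) 30|_3 = 3^3 + 3 ↦ 4^4 + 4|_4 = 260 ⇒ 259
(2) 259|_4 = 4^4 + 3 ↦ 5^5 + 3|_5 = 3128 ⇒ 3127

ω^ω + 2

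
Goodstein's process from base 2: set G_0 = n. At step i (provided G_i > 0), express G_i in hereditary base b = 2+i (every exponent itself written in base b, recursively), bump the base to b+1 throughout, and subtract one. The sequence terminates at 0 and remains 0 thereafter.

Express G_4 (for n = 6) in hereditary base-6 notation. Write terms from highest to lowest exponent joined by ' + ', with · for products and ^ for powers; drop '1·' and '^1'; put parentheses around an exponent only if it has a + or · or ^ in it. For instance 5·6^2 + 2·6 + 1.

[0] 6 ≡ 2^2 + 2 (base 2). Lift 3: 30. −1: 29.
[1] 29 ≡ 3^3 + 2 (base 3). Lift 4: 258. −1: 257.
[2] 257 ≡ 4^4 + 1 (base 4). Lift 5: 3126. −1: 3125.
[3] 3125 ≡ 5^5 (base 5). Lift 6: 46656. −1: 46655.
[4] 46655 ≡ 5·6^5 + 5·6^4 + 5·6^3 + 5·6^2 + 5·6 + 5 (base 6). Lift 7: 98040. −1: 98039.

5·6^5 + 5·6^4 + 5·6^3 + 5·6^2 + 5·6 + 5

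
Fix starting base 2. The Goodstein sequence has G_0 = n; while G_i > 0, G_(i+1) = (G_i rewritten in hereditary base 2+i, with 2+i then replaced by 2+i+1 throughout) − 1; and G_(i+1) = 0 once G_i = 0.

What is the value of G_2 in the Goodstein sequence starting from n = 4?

step 0: 4 = 2^2; sub 3 for 2: 3^3; = 27; G_1 = 27−1 = 26
step 1: 26 = 2·3^2 + 2·3 + 2; sub 4 for 3: 2·4^2 + 2·4 + 2; = 42; G_2 = 42−1 = 41
step 2: 41 = 2·4^2 + 2·4 + 1; sub 5 for 4: 2·5^2 + 2·5 + 1; = 61; G_3 = 61−1 = 60

41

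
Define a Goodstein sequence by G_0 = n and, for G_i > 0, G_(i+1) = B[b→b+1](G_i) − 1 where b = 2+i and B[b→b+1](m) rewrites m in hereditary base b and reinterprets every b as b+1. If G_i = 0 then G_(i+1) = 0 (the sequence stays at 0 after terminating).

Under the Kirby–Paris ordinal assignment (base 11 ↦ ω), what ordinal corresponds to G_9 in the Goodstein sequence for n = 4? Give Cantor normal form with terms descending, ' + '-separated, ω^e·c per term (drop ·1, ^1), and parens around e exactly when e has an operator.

base 2: 4 = 2^2; at 3: 3^3 = 27; next = 26
base 3: 26 = 2·3^2 + 2·3 + 2; at 4: 2·4^2 + 2·4 + 2 = 42; next = 41
base 4: 41 = 2·4^2 + 2·4 + 1; at 5: 2·5^2 + 2·5 + 1 = 61; next = 60
base 5: 60 = 2·5^2 + 2·5; at 6: 2·6^2 + 2·6 = 84; next = 83
base 6: 83 = 2·6^2 + 6 + 5; at 7: 2·7^2 + 7 + 5 = 110; next = 109
base 7: 109 = 2·7^2 + 7 + 4; at 8: 2·8^2 + 8 + 4 = 140; next = 139
base 8: 139 = 2·8^2 + 8 + 3; at 9: 2·9^2 + 9 + 3 = 174; next = 173
base 9: 173 = 2·9^2 + 9 + 2; at 10: 2·10^2 + 10 + 2 = 212; next = 211
base 10: 211 = 2·10^2 + 10 + 1; at 11: 2·11^2 + 11 + 1 = 254; next = 253

ω^2·2 + ω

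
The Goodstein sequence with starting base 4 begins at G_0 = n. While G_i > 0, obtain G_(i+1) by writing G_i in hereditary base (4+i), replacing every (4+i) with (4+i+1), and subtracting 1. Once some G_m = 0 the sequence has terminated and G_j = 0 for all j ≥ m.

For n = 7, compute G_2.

7

[0] 7 ≡ 4 + 3 (base 4). Lift 5: 8. −1: 7.
[1] 7 ≡ 5 + 2 (base 5). Lift 6: 8. −1: 7.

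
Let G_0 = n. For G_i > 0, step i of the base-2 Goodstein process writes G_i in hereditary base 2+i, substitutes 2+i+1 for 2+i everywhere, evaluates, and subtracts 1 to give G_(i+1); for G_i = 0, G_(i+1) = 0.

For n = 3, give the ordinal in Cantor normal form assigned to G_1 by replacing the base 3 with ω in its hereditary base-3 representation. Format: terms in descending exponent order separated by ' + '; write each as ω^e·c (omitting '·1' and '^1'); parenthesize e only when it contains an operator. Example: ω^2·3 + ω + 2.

ω

step 0: 3 = 2 + 1; sub 3 for 2: 3 + 1; = 4; G_1 = 4−1 = 3
step 1: 3 = 3; sub 4 for 3: 4; = 4; G_2 = 4−1 = 3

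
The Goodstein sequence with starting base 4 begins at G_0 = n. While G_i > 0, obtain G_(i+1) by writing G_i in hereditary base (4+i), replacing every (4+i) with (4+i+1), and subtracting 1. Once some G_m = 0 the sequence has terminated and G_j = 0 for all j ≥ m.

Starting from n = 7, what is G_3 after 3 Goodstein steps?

step 0: 7 = 4 + 3; sub 5 for 4: 5 + 3; = 8; G_1 = 8−1 = 7
step 1: 7 = 5 + 2; sub 6 for 5: 6 + 2; = 8; G_2 = 8−1 = 7
step 2: 7 = 6 + 1; sub 7 for 6: 7 + 1; = 8; G_3 = 8−1 = 7
step 3: 7 = 7; sub 8 for 7: 8; = 8; G_4 = 8−1 = 7

7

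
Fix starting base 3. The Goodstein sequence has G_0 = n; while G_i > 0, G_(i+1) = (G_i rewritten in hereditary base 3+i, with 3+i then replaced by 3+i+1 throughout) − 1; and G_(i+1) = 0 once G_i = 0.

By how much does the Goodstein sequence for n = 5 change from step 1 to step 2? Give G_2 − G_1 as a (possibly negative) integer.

[0] 5 ≡ 3 + 2 (base 3). Lift 4: 6. −1: 5.
[1] 5 ≡ 4 + 1 (base 4). Lift 5: 6. −1: 5.

0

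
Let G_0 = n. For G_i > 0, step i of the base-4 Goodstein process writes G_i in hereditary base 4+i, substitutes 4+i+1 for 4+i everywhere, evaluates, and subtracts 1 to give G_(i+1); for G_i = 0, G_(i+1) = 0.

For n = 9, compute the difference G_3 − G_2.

0

i=0: 9 = 2·4 + 1 (b=4); 4→5: 2·5 + 1 = 11; 11−1 = 10
i=1: 10 = 2·5 (b=5); 5→6: 2·6 = 12; 12−1 = 11
i=2: 11 = 6 + 5 (b=6); 6→7: 7 + 5 = 12; 12−1 = 11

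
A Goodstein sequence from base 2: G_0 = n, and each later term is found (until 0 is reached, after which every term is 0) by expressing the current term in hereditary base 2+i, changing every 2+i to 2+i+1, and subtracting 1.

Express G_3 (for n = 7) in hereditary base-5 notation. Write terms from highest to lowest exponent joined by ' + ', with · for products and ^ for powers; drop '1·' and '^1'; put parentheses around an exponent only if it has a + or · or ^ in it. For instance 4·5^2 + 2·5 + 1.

G_0 = 7. HB_2(7) = 2^2 + 2 + 1. Bump = 31. G_1 = 30.
G_1 = 30. HB_3(30) = 3^3 + 3. Bump = 260. G_2 = 259.
G_2 = 259. HB_4(259) = 4^4 + 3. Bump = 3128. G_3 = 3127.

5^5 + 2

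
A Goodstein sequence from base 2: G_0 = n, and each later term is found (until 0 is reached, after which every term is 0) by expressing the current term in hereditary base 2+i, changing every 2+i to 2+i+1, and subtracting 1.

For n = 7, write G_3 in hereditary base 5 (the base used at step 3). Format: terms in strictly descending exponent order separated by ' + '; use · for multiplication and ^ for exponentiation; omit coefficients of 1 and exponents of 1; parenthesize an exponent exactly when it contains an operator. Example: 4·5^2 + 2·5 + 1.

G_0=7  [base 2] 2^2 + 2 + 1  →[2↦3]→  3^3 + 3 + 1 = 31  −1 ⇒ G_1=30
G_1=30  [base 3] 3^3 + 3  →[3↦4]→  4^4 + 4 = 260  −1 ⇒ G_2=259
G_2=259  [base 4] 4^4 + 3  →[4↦5]→  5^5 + 3 = 3128  −1 ⇒ G_3=3127

5^5 + 2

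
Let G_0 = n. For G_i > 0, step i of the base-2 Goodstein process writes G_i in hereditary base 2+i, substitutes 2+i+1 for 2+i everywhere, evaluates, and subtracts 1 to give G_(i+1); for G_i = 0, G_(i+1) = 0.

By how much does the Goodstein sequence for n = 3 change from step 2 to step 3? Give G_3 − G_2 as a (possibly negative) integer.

-1

G_0 = 3. HB_2(3) = 2 + 1. Bump = 4. G_1 = 3.
G_1 = 3. HB_3(3) = 3. Bump = 4. G_2 = 3.
G_2 = 3. HB_4(3) = 3. Bump = 3. G_3 = 2.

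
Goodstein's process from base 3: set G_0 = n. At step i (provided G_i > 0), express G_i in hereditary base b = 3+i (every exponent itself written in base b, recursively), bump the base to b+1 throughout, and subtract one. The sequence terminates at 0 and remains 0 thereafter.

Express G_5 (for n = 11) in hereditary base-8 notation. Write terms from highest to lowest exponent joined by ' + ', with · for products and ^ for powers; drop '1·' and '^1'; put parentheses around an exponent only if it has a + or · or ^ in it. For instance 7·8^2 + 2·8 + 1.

5·8 + 3

step 0: 11 = 3^2 + 2; sub 4 for 3: 4^2 + 2; = 18; G_1 = 18−1 = 17
step 1: 17 = 4^2 + 1; sub 5 for 4: 5^2 + 1; = 26; G_2 = 26−1 = 25
step 2: 25 = 5^2; sub 6 for 5: 6^2; = 36; G_3 = 36−1 = 35
step 3: 35 = 5·6 + 5; sub 7 for 6: 5·7 + 5; = 40; G_4 = 40−1 = 39
step 4: 39 = 5·7 + 4; sub 8 for 7: 5·8 + 4; = 44; G_5 = 44−1 = 43
step 5: 43 = 5·8 + 3; sub 9 for 8: 5·9 + 3; = 48; G_6 = 48−1 = 47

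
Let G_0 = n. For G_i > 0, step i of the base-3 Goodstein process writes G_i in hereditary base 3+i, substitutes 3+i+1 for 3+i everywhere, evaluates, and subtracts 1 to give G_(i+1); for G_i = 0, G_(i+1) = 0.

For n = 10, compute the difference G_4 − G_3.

3

step 0: 10 = 3^2 + 1; sub 4 for 3: 4^2 + 1; = 17; G_1 = 17−1 = 16
step 1: 16 = 4^2; sub 5 for 4: 5^2; = 25; G_2 = 25−1 = 24
step 2: 24 = 4·5 + 4; sub 6 for 5: 4·6 + 4; = 28; G_3 = 28−1 = 27
step 3: 27 = 4·6 + 3; sub 7 for 6: 4·7 + 3; = 31; G_4 = 31−1 = 30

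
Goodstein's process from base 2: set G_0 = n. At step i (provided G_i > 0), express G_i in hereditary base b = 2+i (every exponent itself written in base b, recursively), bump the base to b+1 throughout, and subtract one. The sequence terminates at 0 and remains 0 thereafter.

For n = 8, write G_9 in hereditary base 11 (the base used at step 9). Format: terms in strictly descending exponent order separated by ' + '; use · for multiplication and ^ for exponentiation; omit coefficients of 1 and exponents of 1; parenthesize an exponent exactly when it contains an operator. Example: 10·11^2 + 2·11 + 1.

2·11^11 + 2·11^2 + 11

i=0: 8 = 2^(2 + 1) (b=2); 2→3: 3^(3 + 1) = 81; 81−1 = 80
i=1: 80 = 2·3^3 + 2·3^2 + 2·3 + 2 (b=3); 3→4: 2·4^4 + 2·4^2 + 2·4 + 2 = 554; 554−1 = 553
i=2: 553 = 2·4^4 + 2·4^2 + 2·4 + 1 (b=4); 4→5: 2·5^5 + 2·5^2 + 2·5 + 1 = 6311; 6311−1 = 6310
i=3: 6310 = 2·5^5 + 2·5^2 + 2·5 (b=5); 5→6: 2·6^6 + 2·6^2 + 2·6 = 93396; 93396−1 = 93395
i=4: 93395 = 2·6^6 + 2·6^2 + 6 + 5 (b=6); 6→7: 2·7^7 + 2·7^2 + 7 + 5 = 1647196; 1647196−1 = 1647195
i=5: 1647195 = 2·7^7 + 2·7^2 + 7 + 4 (b=7); 7→8: 2·8^8 + 2·8^2 + 8 + 4 = 33554572; 33554572−1 = 33554571
i=6: 33554571 = 2·8^8 + 2·8^2 + 8 + 3 (b=8); 8→9: 2·9^9 + 2·9^2 + 9 + 3 = 774841152; 774841152−1 = 774841151
i=7: 774841151 = 2·9^9 + 2·9^2 + 9 + 2 (b=9); 9→10: 2·10^10 + 2·10^2 + 10 + 2 = 20000000212; 20000000212−1 = 20000000211
i=8: 20000000211 = 2·10^10 + 2·10^2 + 10 + 1 (b=10); 10→11: 2·11^11 + 2·11^2 + 11 + 1 = 570623341476; 570623341476−1 = 570623341475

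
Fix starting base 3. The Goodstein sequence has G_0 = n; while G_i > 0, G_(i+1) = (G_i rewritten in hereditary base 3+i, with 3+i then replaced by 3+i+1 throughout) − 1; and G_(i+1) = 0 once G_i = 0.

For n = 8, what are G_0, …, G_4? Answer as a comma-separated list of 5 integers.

G_0=8  [base 3] 2·3 + 2  →[3↦4]→  2·4 + 2 = 10  −1 ⇒ G_1=9
G_1=9  [base 4] 2·4 + 1  →[4↦5]→  2·5 + 1 = 11  −1 ⇒ G_2=10
G_2=10  [base 5] 2·5  →[5↦6]→  2·6 = 12  −1 ⇒ G_3=11
G_3=11  [base 6] 6 + 5  →[6↦7]→  7 + 5 = 12  −1 ⇒ G_4=11

8, 9, 10, 11, 11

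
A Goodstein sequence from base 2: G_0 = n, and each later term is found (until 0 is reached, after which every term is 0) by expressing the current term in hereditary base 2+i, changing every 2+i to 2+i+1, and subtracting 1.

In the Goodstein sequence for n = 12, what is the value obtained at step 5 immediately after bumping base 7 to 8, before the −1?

134217868

G_0=12  [base 2] 2^(2 + 1) + 2^2  →[2↦3]→  3^(3 + 1) + 3^3 = 108  −1 ⇒ G_1=107
G_1=107  [base 3] 3^(3 + 1) + 2·3^2 + 2·3 + 2  →[3↦4]→  4^(4 + 1) + 2·4^2 + 2·4 + 2 = 1066  −1 ⇒ G_2=1065
G_2=1065  [base 4] 4^(4 + 1) + 2·4^2 + 2·4 + 1  →[4↦5]→  5^(5 + 1) + 2·5^2 + 2·5 + 1 = 15686  −1 ⇒ G_3=15685
G_3=15685  [base 5] 5^(5 + 1) + 2·5^2 + 2·5  →[5↦6]→  6^(6 + 1) + 2·6^2 + 2·6 = 280020  −1 ⇒ G_4=280019
G_4=280019  [base 6] 6^(6 + 1) + 2·6^2 + 6 + 5  →[6↦7]→  7^(7 + 1) + 2·7^2 + 7 + 5 = 5764911  −1 ⇒ G_5=5764910
G_5=5764910  [base 7] 7^(7 + 1) + 2·7^2 + 7 + 4  →[7↦8]→  8^(8 + 1) + 2·8^2 + 8 + 4 = 134217868  −1 ⇒ G_6=134217867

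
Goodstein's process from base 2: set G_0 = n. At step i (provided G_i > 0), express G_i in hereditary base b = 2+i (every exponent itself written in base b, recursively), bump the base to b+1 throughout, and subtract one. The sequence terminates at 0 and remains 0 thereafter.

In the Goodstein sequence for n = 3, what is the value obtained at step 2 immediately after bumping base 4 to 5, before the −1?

[0] 3 ≡ 2 + 1 (base 2). Lift 3: 4. −1: 3.
[1] 3 ≡ 3 (base 3). Lift 4: 4. −1: 3.
[2] 3 ≡ 3 (base 4). Lift 5: 3. −1: 2.

3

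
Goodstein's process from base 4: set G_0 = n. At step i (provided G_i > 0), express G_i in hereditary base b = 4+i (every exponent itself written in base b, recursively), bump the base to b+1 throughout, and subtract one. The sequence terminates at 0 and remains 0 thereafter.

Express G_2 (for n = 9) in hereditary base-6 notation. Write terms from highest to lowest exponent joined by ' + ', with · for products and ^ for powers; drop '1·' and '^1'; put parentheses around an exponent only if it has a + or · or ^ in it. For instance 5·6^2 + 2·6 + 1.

6 + 5

i=0: 9 = 2·4 + 1 (b=4); 4→5: 2·5 + 1 = 11; 11−1 = 10
i=1: 10 = 2·5 (b=5); 5→6: 2·6 = 12; 12−1 = 11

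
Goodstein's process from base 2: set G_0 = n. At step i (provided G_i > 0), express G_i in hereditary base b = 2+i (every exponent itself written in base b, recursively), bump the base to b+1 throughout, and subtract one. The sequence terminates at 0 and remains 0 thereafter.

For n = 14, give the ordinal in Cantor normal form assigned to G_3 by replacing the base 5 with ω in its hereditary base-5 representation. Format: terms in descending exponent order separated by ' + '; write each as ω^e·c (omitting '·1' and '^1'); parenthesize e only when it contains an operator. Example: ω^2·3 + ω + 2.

G_0=14  [base 2] 2^(2 + 1) + 2^2 + 2  →[2↦3]→  3^(3 + 1) + 3^3 + 3 = 111  −1 ⇒ G_1=110
G_1=110  [base 3] 3^(3 + 1) + 3^3 + 2  →[3↦4]→  4^(4 + 1) + 4^4 + 2 = 1282  −1 ⇒ G_2=1281
G_2=1281  [base 4] 4^(4 + 1) + 4^4 + 1  →[4↦5]→  5^(5 + 1) + 5^5 + 1 = 18751  −1 ⇒ G_3=18750
G_3=18750  [base 5] 5^(5 + 1) + 5^5  →[5↦6]→  6^(6 + 1) + 6^6 = 326592  −1 ⇒ G_4=326591

ω^(ω + 1) + ω^ω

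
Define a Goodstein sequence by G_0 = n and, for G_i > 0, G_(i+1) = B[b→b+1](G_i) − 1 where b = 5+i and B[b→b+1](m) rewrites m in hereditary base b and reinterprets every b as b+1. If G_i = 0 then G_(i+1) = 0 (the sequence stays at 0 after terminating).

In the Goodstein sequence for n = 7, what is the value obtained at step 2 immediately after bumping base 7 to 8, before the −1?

8

step 0: 7 = 5 + 2; sub 6 for 5: 6 + 2; = 8; G_1 = 8−1 = 7
step 1: 7 = 6 + 1; sub 7 for 6: 7 + 1; = 8; G_2 = 8−1 = 7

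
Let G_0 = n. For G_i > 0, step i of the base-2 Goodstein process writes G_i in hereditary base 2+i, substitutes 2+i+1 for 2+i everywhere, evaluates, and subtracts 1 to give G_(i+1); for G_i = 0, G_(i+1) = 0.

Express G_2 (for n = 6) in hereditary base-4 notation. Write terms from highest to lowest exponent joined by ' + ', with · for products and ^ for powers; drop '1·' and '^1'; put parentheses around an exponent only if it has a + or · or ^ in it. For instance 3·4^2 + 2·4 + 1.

4^4 + 1

6 —HB2→ 2^2 + 2 —bump→ 3^3 + 3 = 30 —(−1)→ 29
29 —HB3→ 3^3 + 2 —bump→ 4^4 + 2 = 258 —(−1)→ 257
257 —HB4→ 4^4 + 1 —bump→ 5^5 + 1 = 3126 —(−1)→ 3125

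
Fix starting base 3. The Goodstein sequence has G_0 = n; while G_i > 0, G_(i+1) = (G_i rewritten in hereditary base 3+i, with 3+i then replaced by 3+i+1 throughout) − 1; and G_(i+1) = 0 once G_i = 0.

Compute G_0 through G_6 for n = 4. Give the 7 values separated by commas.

(0) 4|_3 = 3 + 1 ↦ 4 + 1|_4 = 5 ⇒ 4
(1) 4|_4 = 4 ↦ 5|_5 = 5 ⇒ 4
(2) 4|_5 = 4 ↦ 4|_6 = 4 ⇒ 3
(3) 3|_6 = 3 ↦ 3|_7 = 3 ⇒ 2
(4) 2|_7 = 2 ↦ 2|_8 = 2 ⇒ 1
(5) 1|_8 = 1 ↦ 1|_9 = 1 ⇒ 0

4, 4, 4, 3, 2, 1, 0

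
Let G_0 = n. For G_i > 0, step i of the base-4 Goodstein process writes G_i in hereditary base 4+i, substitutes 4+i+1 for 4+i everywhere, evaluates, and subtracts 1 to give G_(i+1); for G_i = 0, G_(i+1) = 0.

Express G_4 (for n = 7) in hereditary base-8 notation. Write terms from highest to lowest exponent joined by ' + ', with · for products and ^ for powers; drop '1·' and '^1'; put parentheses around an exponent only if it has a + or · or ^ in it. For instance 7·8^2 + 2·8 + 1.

7 —HB4→ 4 + 3 —bump→ 5 + 3 = 8 —(−1)→ 7
7 —HB5→ 5 + 2 —bump→ 6 + 2 = 8 —(−1)→ 7
7 —HB6→ 6 + 1 —bump→ 7 + 1 = 8 —(−1)→ 7
7 —HB7→ 7 —bump→ 8 = 8 —(−1)→ 7
7 —HB8→ 7 —bump→ 7 = 7 —(−1)→ 6

7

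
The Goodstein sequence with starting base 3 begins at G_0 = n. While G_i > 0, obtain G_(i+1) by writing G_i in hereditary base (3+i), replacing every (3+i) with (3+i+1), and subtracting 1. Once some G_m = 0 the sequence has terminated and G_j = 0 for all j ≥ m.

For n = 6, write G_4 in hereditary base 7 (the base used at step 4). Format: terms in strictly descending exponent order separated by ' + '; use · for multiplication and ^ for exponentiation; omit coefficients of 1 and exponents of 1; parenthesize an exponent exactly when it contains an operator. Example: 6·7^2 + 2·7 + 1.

G_0 = 6. HB_3(6) = 2·3. Bump = 8. G_1 = 7.
G_1 = 7. HB_4(7) = 4 + 3. Bump = 8. G_2 = 7.
G_2 = 7. HB_5(7) = 5 + 2. Bump = 8. G_3 = 7.
G_3 = 7. HB_6(7) = 6 + 1. Bump = 8. G_4 = 7.

7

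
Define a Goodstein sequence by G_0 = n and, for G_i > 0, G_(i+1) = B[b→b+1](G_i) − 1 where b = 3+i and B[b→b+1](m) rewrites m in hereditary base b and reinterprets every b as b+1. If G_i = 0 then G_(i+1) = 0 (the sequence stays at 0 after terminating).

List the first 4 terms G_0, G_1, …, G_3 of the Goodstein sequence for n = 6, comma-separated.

i=0: 6 = 2·3 (b=3); 3→4: 2·4 = 8; 8−1 = 7
i=1: 7 = 4 + 3 (b=4); 4→5: 5 + 3 = 8; 8−1 = 7
i=2: 7 = 5 + 2 (b=5); 5→6: 6 + 2 = 8; 8−1 = 7

6, 7, 7, 7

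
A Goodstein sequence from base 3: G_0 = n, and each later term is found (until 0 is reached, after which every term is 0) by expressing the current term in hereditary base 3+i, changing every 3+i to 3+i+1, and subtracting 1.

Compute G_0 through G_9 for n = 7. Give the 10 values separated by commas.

7, 8, 9, 9, 9, 9, 9, 9, 8, 7

step 0: 7 = 2·3 + 1; sub 4 for 3: 2·4 + 1; = 9; G_1 = 9−1 = 8
step 1: 8 = 2·4; sub 5 for 4: 2·5; = 10; G_2 = 10−1 = 9
step 2: 9 = 5 + 4; sub 6 for 5: 6 + 4; = 10; G_3 = 10−1 = 9
step 3: 9 = 6 + 3; sub 7 for 6: 7 + 3; = 10; G_4 = 10−1 = 9
step 4: 9 = 7 + 2; sub 8 for 7: 8 + 2; = 10; G_5 = 10−1 = 9
step 5: 9 = 8 + 1; sub 9 for 8: 9 + 1; = 10; G_6 = 10−1 = 9
step 6: 9 = 9; sub 10 for 9: 10; = 10; G_7 = 10−1 = 9
step 7: 9 = 9; sub 11 for 10: 9; = 9; G_8 = 9−1 = 8
step 8: 8 = 8; sub 12 for 11: 8; = 8; G_9 = 8−1 = 7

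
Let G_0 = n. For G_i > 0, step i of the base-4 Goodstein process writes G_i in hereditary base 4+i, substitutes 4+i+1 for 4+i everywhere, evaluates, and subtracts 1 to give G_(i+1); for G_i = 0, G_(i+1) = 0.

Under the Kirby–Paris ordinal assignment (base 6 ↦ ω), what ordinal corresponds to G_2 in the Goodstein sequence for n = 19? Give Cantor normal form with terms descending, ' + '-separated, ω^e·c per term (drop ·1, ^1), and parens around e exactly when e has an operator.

ω^2 + 1

(0) 19|_4 = 4^2 + 3 ↦ 5^2 + 3|_5 = 28 ⇒ 27
(1) 27|_5 = 5^2 + 2 ↦ 6^2 + 2|_6 = 38 ⇒ 37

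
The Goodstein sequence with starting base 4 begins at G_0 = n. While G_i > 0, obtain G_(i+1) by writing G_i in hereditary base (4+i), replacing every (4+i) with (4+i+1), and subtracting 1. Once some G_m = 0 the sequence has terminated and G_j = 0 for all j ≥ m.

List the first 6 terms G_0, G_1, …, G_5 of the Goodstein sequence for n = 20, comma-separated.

20, 29, 39, 51, 65, 81

i=0: 20 = 4^2 + 4 (b=4); 4→5: 5^2 + 5 = 30; 30−1 = 29
i=1: 29 = 5^2 + 4 (b=5); 5→6: 6^2 + 4 = 40; 40−1 = 39
i=2: 39 = 6^2 + 3 (b=6); 6→7: 7^2 + 3 = 52; 52−1 = 51
i=3: 51 = 7^2 + 2 (b=7); 7→8: 8^2 + 2 = 66; 66−1 = 65
i=4: 65 = 8^2 + 1 (b=8); 8→9: 9^2 + 1 = 82; 82−1 = 81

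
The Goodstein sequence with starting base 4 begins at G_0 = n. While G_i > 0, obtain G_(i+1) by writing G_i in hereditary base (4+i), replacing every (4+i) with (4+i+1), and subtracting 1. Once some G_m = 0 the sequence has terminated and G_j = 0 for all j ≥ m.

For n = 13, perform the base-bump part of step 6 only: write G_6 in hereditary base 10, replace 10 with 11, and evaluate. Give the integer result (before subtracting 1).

23

[0] 13 ≡ 3·4 + 1 (base 4). Lift 5: 16. −1: 15.
[1] 15 ≡ 3·5 (base 5). Lift 6: 18. −1: 17.
[2] 17 ≡ 2·6 + 5 (base 6). Lift 7: 19. −1: 18.
[3] 18 ≡ 2·7 + 4 (base 7). Lift 8: 20. −1: 19.
[4] 19 ≡ 2·8 + 3 (base 8). Lift 9: 21. −1: 20.
[5] 20 ≡ 2·9 + 2 (base 9). Lift 10: 22. −1: 21.
[6] 21 ≡ 2·10 + 1 (base 10). Lift 11: 23. −1: 22.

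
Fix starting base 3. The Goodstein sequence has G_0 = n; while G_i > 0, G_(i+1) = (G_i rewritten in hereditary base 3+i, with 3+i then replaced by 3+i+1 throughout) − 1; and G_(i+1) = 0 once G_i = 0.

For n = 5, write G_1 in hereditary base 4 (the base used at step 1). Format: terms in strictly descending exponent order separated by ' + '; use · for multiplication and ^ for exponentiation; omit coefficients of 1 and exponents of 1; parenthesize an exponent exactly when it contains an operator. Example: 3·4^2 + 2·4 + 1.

4 + 1

step 0: 5 = 3 + 2; sub 4 for 3: 4 + 2; = 6; G_1 = 6−1 = 5
step 1: 5 = 4 + 1; sub 5 for 4: 5 + 1; = 6; G_2 = 6−1 = 5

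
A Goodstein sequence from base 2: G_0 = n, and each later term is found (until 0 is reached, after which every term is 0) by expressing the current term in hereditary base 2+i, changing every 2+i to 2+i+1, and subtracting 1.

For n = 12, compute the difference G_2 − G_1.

i=0: 12 = 2^(2 + 1) + 2^2 (b=2); 2→3: 3^(3 + 1) + 3^3 = 108; 108−1 = 107
i=1: 107 = 3^(3 + 1) + 2·3^2 + 2·3 + 2 (b=3); 3→4: 4^(4 + 1) + 2·4^2 + 2·4 + 2 = 1066; 1066−1 = 1065

958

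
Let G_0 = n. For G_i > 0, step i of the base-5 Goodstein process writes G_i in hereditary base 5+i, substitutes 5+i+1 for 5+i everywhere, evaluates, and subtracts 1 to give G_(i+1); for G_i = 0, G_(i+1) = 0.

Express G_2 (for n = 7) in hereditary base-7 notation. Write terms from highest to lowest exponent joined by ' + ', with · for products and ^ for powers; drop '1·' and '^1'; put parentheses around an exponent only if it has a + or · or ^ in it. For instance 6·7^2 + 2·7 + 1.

7

[0] 7 ≡ 5 + 2 (base 5). Lift 6: 8. −1: 7.
[1] 7 ≡ 6 + 1 (base 6). Lift 7: 8. −1: 7.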